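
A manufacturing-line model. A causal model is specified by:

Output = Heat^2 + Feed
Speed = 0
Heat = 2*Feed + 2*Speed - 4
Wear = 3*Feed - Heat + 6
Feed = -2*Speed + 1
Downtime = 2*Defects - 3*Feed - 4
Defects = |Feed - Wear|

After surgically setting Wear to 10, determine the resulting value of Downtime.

The intervention breaks the incoming arrows to Wear: Wear = 3*Feed - Heat + 6 no longer applies, and Wear = 10.
Feed = -2*Speed + 1  [with Speed=0]  = 1
Defects = |Feed - Wear|  [with Feed=1, Wear=10]  = 9
Downtime = 2*Defects - 3*Feed - 4  [with Defects=9, Feed=1]  = 11

11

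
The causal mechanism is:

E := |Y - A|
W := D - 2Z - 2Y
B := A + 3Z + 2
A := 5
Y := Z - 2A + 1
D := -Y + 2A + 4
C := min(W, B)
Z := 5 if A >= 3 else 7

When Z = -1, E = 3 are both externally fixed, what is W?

46

Setting Z = -1, E = 3 by intervention discards those variables' equations.
Y = Z - 2A + 1  [with Z=-1, A=5]  = -10
D = -Y + 2A + 4  [with Y=-10, A=5]  = 24
W = D - 2Z - 2Y  [with D=24, Z=-1, Y=-10]  = 46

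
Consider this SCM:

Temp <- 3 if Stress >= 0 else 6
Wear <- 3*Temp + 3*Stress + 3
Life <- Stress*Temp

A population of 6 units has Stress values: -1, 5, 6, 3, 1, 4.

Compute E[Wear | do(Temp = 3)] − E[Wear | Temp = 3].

-2.4

The intervention sets Temp=3 in all 6 units regardless of Stress. Recomputing Wear per unit gives 9, 27, 30, 21, 15, 24; average 21.
E[Wear|Temp=3] averages over only the 5 units with Temp=3 (Stress = 5, 6, 3, 1, 4): Wear = 27, 30, 21, 15, 24, mean 23.4.
Difference = 21 − 23.4 = -2.4.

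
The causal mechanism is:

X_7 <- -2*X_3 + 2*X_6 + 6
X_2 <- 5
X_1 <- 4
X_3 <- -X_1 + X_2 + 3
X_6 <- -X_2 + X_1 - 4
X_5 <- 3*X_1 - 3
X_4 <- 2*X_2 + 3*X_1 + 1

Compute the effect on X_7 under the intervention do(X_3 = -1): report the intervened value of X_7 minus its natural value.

10

The intervention breaks the incoming arrows to X_3: X_3 <- -X_1 + X_2 + 3 no longer applies, and X_3 = -1.
X_6 = -X_2 + X_1 - 4  [with X_2=5, X_1=4]  = -5
X_7 = -2*X_3 + 2*X_6 + 6  [with X_3=-1, X_6=-5]  = -2
Without intervention: X_3 = -X_1 + X_2 + 3  [with X_1=4, X_2=5]  = 4; X_6 = -X_2 + X_1 - 4  [with X_2=5, X_1=4]  = -5; X_7 = -2*X_3 + 2*X_6 + 6  [with X_3=4, X_6=-5]  = -12.
Change = -2 − (-12) = 10.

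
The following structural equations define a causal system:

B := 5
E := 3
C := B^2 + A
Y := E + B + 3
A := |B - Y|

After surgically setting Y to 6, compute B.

5

Under do(Y=6), the mechanism Y := E + B + 3 is discarded; Y is fixed at 6.
B is not downstream of the intervention, so its value is determined by the original equations.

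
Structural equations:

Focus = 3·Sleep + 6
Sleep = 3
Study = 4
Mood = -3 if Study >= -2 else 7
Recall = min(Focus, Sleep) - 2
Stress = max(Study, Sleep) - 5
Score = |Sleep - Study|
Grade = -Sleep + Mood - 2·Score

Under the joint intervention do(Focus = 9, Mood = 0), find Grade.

Under do(Focus = 9, Mood = 0), each intervened variable's structural equation is replaced by its fixed value.
Score = |Sleep - Study|  [with Sleep=3, Study=4]  = 1
Grade = -Sleep + Mood - 2·Score  [with Sleep=3, Mood=0, Score=1]  = -5

-5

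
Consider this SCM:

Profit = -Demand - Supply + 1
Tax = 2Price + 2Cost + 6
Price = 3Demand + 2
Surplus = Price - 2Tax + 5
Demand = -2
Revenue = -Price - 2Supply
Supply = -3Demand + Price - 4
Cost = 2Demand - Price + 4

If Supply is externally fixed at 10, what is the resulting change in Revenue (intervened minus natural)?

-24

do(Supply=10) replaces the equation Supply = -3Demand + Price - 4 with the constant Supply = 10.
Price = 3Demand + 2  [with Demand=-2]  = -4
Revenue = -Price - 2Supply  [with Price=-4, Supply=10]  = -16
Without intervention: Price = 3Demand + 2  [with Demand=-2]  = -4; Supply = -3Demand + Price - 4  [with Demand=-2, Price=-4]  = -2; Revenue = -Price - 2Supply  [with Price=-4, Supply=-2]  = 8.
Change = -16 − 8 = -24.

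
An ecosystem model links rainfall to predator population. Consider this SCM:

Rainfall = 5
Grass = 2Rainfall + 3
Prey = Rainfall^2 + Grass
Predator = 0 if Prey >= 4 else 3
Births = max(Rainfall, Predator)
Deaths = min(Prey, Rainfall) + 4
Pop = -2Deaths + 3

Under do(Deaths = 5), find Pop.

Intervening sets Deaths = 5 and removes its equation (Deaths = min(Prey, Rainfall) + 4).
Pop = -2Deaths + 3  [with Deaths=5]  = -7

-7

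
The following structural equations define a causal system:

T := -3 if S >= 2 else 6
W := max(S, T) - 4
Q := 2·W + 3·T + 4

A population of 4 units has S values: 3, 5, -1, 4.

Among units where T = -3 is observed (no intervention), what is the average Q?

Observing T=-3 restricts to units where T's equation naturally yields -3: S ∈ {3, 5, 4}. In that subpopulation Q = -7, -3, -5, mean -5.

-5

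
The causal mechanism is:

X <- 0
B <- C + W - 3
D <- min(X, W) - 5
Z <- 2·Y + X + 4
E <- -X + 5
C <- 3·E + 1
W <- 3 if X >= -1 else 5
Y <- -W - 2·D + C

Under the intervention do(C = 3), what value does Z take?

Under do(C=3), the mechanism C <- 3·E + 1 is discarded; C is fixed at 3.
W = 3 if X >= -1 else 5  [with X=0]  = 3
D = min(X, W) - 5  [with X=0, W=3]  = -5
Y = -W - 2·D + C  [with W=3, D=-5, C=3]  = 10
Z = 2·Y + X + 4  [with Y=10, X=0]  = 24

24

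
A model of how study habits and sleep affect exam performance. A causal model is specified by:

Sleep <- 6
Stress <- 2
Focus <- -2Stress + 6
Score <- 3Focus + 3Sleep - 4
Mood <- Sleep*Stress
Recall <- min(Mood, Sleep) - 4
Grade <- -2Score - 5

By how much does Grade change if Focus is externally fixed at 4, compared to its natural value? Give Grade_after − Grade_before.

-12

The intervention breaks the incoming arrows to Focus: Focus <- -2Stress + 6 no longer applies, and Focus = 4.
Score = 3Focus + 3Sleep - 4  [with Focus=4, Sleep=6]  = 26
Grade = -2Score - 5  [with Score=26]  = -57
Without intervention: Focus = -2Stress + 6  [with Stress=2]  = 2; Score = 3Focus + 3Sleep - 4  [with Focus=2, Sleep=6]  = 20; Grade = -2Score - 5  [with Score=20]  = -45.
Change = -57 − (-45) = -12.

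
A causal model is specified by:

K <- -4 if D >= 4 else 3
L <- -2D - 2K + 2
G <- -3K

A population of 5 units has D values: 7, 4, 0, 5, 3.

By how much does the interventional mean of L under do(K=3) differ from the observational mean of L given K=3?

The intervention sets K=3 in all 5 units regardless of D. Recomputing L per unit gives -18, -12, -4, -14, -10; average -11.6.
Observing K=3 restricts to units where K's equation naturally yields 3: D ∈ {0, 3}. In that subpopulation L = -4, -10, mean -7.
Difference = -11.6 − (-7) = -4.6.

-4.6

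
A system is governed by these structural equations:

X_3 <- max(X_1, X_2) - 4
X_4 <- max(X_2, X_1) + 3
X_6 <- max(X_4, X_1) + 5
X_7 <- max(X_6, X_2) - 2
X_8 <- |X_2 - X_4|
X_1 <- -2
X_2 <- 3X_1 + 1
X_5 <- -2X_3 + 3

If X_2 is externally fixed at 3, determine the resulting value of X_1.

-2

Under do(X_2=3), the mechanism X_2 <- 3X_1 + 1 is discarded; X_2 is fixed at 3.
X_1 is not downstream of the intervention, so its value is determined by the original equations.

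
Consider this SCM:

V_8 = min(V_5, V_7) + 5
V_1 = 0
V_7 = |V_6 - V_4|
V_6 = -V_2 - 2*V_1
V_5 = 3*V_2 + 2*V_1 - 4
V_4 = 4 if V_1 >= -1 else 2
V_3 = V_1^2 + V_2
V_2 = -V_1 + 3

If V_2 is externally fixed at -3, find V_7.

1

Under do(V_2=-3), the mechanism V_2 = -V_1 + 3 is discarded; V_2 is fixed at -3.
V_4 = 4 if V_1 >= -1 else 2  [with V_1=0]  = 4
V_6 = -V_2 - 2*V_1  [with V_2=-3, V_1=0]  = 3
V_7 = |V_6 - V_4|  [with V_6=3, V_4=4]  = 1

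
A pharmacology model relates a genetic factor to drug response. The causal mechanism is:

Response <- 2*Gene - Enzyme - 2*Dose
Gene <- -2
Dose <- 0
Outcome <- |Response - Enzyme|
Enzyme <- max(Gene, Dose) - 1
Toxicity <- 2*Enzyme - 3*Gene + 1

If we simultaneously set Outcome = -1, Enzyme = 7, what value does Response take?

-11

Under do(Outcome = -1, Enzyme = 7), each intervened variable's structural equation is replaced by its fixed value.
Response = 2*Gene - Enzyme - 2*Dose  [with Gene=-2, Enzyme=7, Dose=0]  = -11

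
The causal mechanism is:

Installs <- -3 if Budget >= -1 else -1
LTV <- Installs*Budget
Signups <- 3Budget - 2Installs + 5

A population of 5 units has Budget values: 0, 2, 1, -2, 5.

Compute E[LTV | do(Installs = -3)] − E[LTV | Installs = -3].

2.4

The intervention sets Installs=-3 in all 5 units regardless of Budget. Recomputing LTV per unit gives 0, -6, -3, 6, -15; average -3.6.
Observing Installs=-3 restricts to units where Installs's equation naturally yields -3: Budget ∈ {0, 2, 1, 5}. In that subpopulation LTV = 0, -6, -3, -15, mean -6.
Difference = -3.6 − (-6) = 2.4.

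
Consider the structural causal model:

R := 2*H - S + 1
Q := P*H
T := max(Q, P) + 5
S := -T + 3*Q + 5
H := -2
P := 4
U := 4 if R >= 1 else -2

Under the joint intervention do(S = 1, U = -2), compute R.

Under do(S = 1, U = -2), each intervened variable's structural equation is replaced by its fixed value.
R = 2*H - S + 1  [with H=-2, S=1]  = -4

-4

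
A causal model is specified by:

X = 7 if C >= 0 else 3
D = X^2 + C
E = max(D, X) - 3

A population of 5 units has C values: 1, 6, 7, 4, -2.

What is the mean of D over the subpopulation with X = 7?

E[D|X=7] averages over only the 4 units with X=7 (C = 1, 6, 7, 4): D = 50, 55, 56, 53, mean 53.5.

53.5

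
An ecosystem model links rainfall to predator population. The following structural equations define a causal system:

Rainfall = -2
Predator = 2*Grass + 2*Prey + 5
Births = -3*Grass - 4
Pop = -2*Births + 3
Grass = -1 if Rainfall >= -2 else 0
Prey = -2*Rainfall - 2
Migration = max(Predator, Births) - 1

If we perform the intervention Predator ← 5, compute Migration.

4

Under do(Predator=5), the mechanism Predator = 2*Grass + 2*Prey + 5 is discarded; Predator is fixed at 5.
Grass = -1 if Rainfall >= -2 else 0  [with Rainfall=-2]  = -1
Births = -3*Grass - 4  [with Grass=-1]  = -1
Migration = max(Predator, Births) - 1  [with Predator=5, Births=-1]  = 4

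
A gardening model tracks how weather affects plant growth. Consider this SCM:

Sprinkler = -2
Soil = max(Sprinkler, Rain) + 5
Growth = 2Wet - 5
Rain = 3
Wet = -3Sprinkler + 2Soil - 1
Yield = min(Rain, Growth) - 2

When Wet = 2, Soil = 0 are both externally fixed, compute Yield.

-3

The joint intervention fixes Wet = 2, Soil = 0, removing each variable's own equation.
Growth = 2Wet - 5  [with Wet=2]  = -1
Yield = min(Rain, Growth) - 2  [with Rain=3, Growth=-1]  = -3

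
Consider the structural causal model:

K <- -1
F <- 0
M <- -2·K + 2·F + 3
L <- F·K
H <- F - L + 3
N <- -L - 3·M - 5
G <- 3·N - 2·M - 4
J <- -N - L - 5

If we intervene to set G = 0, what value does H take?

The intervention breaks the incoming arrows to G: G <- 3·N - 2·M - 4 no longer applies, and G = 0.
H is not downstream of the intervention, so its value is determined by the original equations.
L = F·K  [with F=0, K=-1]  = 0
H = F - L + 3  [with F=0, L=0]  = 3

3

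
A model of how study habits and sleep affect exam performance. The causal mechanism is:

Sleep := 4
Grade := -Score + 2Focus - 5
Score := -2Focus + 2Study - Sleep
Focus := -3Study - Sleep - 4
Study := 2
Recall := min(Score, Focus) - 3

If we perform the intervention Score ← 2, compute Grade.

Under do(Score=2), the mechanism Score := -2Focus + 2Study - Sleep is discarded; Score is fixed at 2.
Focus = -3Study - Sleep - 4  [with Study=2, Sleep=4]  = -14
Grade = -Score + 2Focus - 5  [with Score=2, Focus=-14]  = -35

-35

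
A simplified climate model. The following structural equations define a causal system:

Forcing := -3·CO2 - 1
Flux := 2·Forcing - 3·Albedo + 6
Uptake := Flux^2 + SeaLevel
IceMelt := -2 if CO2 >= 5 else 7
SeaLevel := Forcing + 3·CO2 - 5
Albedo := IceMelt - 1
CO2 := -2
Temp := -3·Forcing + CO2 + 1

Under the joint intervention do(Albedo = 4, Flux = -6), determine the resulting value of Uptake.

30

Under do(Albedo = 4, Flux = -6), each intervened variable's structural equation is replaced by its fixed value.
Forcing = -3·CO2 - 1  [with CO2=-2]  = 5
SeaLevel = Forcing + 3·CO2 - 5  [with Forcing=5, CO2=-2]  = -6
Uptake = Flux^2 + SeaLevel  [with Flux=-6, SeaLevel=-6]  = 30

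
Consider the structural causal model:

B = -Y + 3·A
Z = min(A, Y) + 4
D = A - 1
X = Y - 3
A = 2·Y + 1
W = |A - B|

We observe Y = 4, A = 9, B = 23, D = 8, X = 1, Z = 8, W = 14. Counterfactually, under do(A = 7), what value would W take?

10

Under do(A=7), the mechanism A = 2·Y + 1 is discarded; A is fixed at 7.
B = -Y + 3·A  [with Y=4, A=7]  = 17
W = |A - B|  [with A=7, B=17]  = 10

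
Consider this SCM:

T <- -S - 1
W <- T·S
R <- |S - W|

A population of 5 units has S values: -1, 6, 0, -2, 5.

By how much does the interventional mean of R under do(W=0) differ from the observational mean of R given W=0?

Under do(W=0), W's equation is replaced by W=0 for every unit. Per-unit R: 1, 6, 0, 2, 5. Mean = 2.8.
E[R|W=0] averages over only the 2 units with W=0 (S = -1, 0): R = 1, 0, mean 0.5.
Difference = 2.8 − 0.5 = 2.3.

2.3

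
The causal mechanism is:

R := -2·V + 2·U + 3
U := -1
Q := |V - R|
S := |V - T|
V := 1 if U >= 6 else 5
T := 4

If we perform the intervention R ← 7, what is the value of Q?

Under do(R=7), the mechanism R := -2·V + 2·U + 3 is discarded; R is fixed at 7.
V = 1 if U >= 6 else 5  [with U=-1]  = 5
Q = |V - R|  [with V=5, R=7]  = 2

2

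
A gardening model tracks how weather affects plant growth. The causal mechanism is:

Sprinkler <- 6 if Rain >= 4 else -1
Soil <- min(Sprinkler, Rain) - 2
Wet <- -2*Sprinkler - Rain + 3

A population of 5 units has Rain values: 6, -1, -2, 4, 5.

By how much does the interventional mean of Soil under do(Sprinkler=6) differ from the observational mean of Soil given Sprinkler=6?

-2.6

The intervention sets Sprinkler=6 in all 5 units regardless of Rain. Recomputing Soil per unit gives 4, -3, -4, 2, 3; average 0.4.
E[Soil|Sprinkler=6] averages over only the 3 units with Sprinkler=6 (Rain = 6, 4, 5): Soil = 4, 2, 3, mean 3.
Difference = 0.4 − 3 = -2.6.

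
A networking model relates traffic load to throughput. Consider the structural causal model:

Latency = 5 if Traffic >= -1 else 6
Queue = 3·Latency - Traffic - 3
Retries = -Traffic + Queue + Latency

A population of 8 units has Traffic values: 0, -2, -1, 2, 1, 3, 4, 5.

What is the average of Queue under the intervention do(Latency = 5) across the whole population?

Every unit gets Latency=5 under the intervention. Queue values become 12, 14, 13, 10, 11, 9, 8, 7; E[Queue|do(Latency=5)] = 10.5.

10.5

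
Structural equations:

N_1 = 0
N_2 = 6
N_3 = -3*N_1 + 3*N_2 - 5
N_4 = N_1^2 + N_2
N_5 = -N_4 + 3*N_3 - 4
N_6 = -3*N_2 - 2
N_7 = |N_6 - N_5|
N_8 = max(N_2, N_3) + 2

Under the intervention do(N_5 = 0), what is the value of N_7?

Under do(N_5=0), the mechanism N_5 = -N_4 + 3*N_3 - 4 is discarded; N_5 is fixed at 0.
N_6 = -3*N_2 - 2  [with N_2=6]  = -20
N_7 = |N_6 - N_5|  [with N_6=-20, N_5=0]  = 20

20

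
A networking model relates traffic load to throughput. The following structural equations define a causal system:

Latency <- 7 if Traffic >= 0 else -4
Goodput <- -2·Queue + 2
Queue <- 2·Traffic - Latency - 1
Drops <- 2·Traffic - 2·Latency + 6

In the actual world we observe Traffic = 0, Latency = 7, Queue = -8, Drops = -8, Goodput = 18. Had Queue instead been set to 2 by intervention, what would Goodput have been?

do(Queue=2) replaces the equation Queue <- 2·Traffic - Latency - 1 with the constant Queue = 2.
Goodput = -2·Queue + 2  [with Queue=2]  = -2

-2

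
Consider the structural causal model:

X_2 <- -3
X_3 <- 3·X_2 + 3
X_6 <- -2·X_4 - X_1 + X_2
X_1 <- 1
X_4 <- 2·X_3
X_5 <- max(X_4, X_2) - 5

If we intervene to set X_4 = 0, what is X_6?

-4

Under do(X_4=0), the mechanism X_4 <- 2·X_3 is discarded; X_4 is fixed at 0.
X_6 = -2·X_4 - X_1 + X_2  [with X_4=0, X_1=1, X_2=-3]  = -4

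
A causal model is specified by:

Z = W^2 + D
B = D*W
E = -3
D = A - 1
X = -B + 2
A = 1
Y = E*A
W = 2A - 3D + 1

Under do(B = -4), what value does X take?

do(B=-4) replaces the equation B = D*W with the constant B = -4.
X = -B + 2  [with B=-4]  = 6

6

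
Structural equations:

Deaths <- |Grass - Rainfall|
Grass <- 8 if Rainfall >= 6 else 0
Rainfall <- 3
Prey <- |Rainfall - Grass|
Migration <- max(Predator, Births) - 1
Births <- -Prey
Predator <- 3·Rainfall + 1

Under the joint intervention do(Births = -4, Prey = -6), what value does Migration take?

9

The joint intervention fixes Births = -4, Prey = -6, removing each variable's own equation.
Predator = 3·Rainfall + 1  [with Rainfall=3]  = 10
Migration = max(Predator, Births) - 1  [with Predator=10, Births=-4]  = 9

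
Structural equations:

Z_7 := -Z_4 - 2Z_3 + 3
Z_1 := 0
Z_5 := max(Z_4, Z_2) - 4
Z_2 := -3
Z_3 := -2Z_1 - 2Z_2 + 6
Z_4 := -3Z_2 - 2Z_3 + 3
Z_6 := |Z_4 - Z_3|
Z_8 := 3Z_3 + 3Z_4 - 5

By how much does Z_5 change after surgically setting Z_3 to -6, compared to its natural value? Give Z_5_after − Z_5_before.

do(Z_3=-6) replaces the equation Z_3 := -2Z_1 - 2Z_2 + 6 with the constant Z_3 = -6.
Z_4 = -3Z_2 - 2Z_3 + 3  [with Z_2=-3, Z_3=-6]  = 24
Z_5 = max(Z_4, Z_2) - 4  [with Z_4=24, Z_2=-3]  = 20
Without intervention: Z_3 = -2Z_1 - 2Z_2 + 6  [with Z_1=0, Z_2=-3]  = 12; Z_4 = -3Z_2 - 2Z_3 + 3  [with Z_2=-3, Z_3=12]  = -12; Z_5 = max(Z_4, Z_2) - 4  [with Z_4=-12, Z_2=-3]  = -7.
Change = 20 − (-7) = 27.

27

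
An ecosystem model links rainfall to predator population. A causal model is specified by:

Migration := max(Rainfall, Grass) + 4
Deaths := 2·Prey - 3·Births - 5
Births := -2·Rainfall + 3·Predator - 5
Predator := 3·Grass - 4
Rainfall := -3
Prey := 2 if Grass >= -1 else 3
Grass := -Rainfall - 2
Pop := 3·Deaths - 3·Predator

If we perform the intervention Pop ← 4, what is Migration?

5

Intervening sets Pop = 4 and removes its equation (Pop := 3·Deaths - 3·Predator).
Since Migration is not a descendant of the intervened variable, it is unaffected.
Grass = -Rainfall - 2  [with Rainfall=-3]  = 1
Migration = max(Rainfall, Grass) + 4  [with Rainfall=-3, Grass=1]  = 5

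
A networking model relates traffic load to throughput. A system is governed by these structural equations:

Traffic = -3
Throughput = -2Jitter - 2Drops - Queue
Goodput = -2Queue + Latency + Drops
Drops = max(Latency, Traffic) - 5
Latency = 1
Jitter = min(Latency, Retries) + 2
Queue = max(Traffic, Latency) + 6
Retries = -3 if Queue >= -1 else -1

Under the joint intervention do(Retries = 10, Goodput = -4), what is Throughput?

-5

Setting Retries = 10, Goodput = -4 by intervention discards those variables' equations.
Queue = max(Traffic, Latency) + 6  [with Traffic=-3, Latency=1]  = 7
Drops = max(Latency, Traffic) - 5  [with Latency=1, Traffic=-3]  = -4
Jitter = min(Latency, Retries) + 2  [with Latency=1, Retries=10]  = 3
Throughput = -2Jitter - 2Drops - Queue  [with Jitter=3, Drops=-4, Queue=7]  = -5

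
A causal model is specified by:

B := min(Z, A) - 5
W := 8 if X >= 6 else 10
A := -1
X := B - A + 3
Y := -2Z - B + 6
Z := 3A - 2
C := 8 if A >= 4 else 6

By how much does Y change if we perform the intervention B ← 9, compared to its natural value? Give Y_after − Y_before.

-19

The intervention breaks the incoming arrows to B: B := min(Z, A) - 5 no longer applies, and B = 9.
Z = 3A - 2  [with A=-1]  = -5
Y = -2Z - B + 6  [with Z=-5, B=9]  = 7
Without intervention: Z = 3A - 2  [with A=-1]  = -5; B = min(Z, A) - 5  [with Z=-5, A=-1]  = -10; Y = -2Z - B + 6  [with Z=-5, B=-10]  = 26.
Change = 7 − 26 = -19.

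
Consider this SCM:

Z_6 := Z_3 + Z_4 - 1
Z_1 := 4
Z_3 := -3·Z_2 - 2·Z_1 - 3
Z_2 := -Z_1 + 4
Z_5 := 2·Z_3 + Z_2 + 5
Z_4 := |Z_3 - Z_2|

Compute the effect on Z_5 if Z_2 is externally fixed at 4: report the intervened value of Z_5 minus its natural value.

-20

do(Z_2=4) replaces the equation Z_2 := -Z_1 + 4 with the constant Z_2 = 4.
Z_3 = -3·Z_2 - 2·Z_1 - 3  [with Z_2=4, Z_1=4]  = -23
Z_5 = 2·Z_3 + Z_2 + 5  [with Z_3=-23, Z_2=4]  = -37
Without intervention: Z_2 = -Z_1 + 4  [with Z_1=4]  = 0; Z_3 = -3·Z_2 - 2·Z_1 - 3  [with Z_2=0, Z_1=4]  = -11; Z_5 = 2·Z_3 + Z_2 + 5  [with Z_3=-11, Z_2=0]  = -17.
Change = -37 − (-17) = -20.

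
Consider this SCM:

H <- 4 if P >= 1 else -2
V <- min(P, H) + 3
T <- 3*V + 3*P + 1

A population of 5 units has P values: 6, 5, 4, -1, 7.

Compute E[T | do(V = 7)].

34.6

Under do(V=7), V's equation is replaced by V=7 for every unit. Per-unit T: 40, 37, 34, 19, 43. Mean = 34.6.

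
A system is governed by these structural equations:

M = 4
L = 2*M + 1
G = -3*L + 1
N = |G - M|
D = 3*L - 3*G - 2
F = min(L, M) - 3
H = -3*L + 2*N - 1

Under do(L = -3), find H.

20

Under do(L=-3), the mechanism L = 2*M + 1 is discarded; L is fixed at -3.
G = -3*L + 1  [with L=-3]  = 10
N = |G - M|  [with G=10, M=4]  = 6
H = -3*L + 2*N - 1  [with L=-3, N=6]  = 20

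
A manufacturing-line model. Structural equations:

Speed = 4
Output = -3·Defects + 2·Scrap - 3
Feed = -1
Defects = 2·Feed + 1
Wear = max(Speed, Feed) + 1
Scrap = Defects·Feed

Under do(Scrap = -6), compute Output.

-12

The intervention breaks the incoming arrows to Scrap: Scrap = Defects·Feed no longer applies, and Scrap = -6.
Defects = 2·Feed + 1  [with Feed=-1]  = -1
Output = -3·Defects + 2·Scrap - 3  [with Defects=-1, Scrap=-6]  = -12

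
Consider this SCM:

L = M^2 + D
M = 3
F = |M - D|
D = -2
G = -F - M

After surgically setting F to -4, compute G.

Intervening sets F = -4 and removes its equation (F = |M - D|).
G = -F - M  [with F=-4, M=3]  = 1

1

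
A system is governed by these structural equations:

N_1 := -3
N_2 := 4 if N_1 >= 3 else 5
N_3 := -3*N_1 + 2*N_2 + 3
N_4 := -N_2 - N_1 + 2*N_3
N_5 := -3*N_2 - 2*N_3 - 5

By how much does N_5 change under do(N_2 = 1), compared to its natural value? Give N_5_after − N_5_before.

do(N_2=1) replaces the equation N_2 := 4 if N_1 >= 3 else 5 with the constant N_2 = 1.
N_3 = -3*N_1 + 2*N_2 + 3  [with N_1=-3, N_2=1]  = 14
N_5 = -3*N_2 - 2*N_3 - 5  [with N_2=1, N_3=14]  = -36
Without intervention: N_2 = 4 if N_1 >= 3 else 5  [with N_1=-3]  = 5; N_3 = -3*N_1 + 2*N_2 + 3  [with N_1=-3, N_2=5]  = 22; N_5 = -3*N_2 - 2*N_3 - 5  [with N_2=5, N_3=22]  = -64.
Change = -36 − (-64) = 28.

28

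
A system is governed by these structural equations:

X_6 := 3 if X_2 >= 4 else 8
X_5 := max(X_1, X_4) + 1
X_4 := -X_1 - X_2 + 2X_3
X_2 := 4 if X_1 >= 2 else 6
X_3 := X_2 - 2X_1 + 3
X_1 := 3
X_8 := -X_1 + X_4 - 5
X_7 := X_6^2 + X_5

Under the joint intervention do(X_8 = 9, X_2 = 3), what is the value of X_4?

Under do(X_8 = 9, X_2 = 3), each intervened variable's structural equation is replaced by its fixed value.
X_3 = X_2 - 2X_1 + 3  [with X_2=3, X_1=3]  = 0
X_4 = -X_1 - X_2 + 2X_3  [with X_1=3, X_2=3, X_3=0]  = -6

-6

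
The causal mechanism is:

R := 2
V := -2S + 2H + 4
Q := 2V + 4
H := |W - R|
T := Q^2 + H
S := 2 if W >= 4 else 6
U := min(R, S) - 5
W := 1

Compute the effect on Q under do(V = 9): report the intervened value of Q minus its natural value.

30

Intervening sets V = 9 and removes its equation (V := -2S + 2H + 4).
Q = 2V + 4  [with V=9]  = 22
Without intervention: S = 2 if W >= 4 else 6  [with W=1]  = 6; H = |W - R|  [with W=1, R=2]  = 1; V = -2S + 2H + 4  [with S=6, H=1]  = -6; Q = 2V + 4  [with V=-6]  = -8.
Change = 22 − (-8) = 30.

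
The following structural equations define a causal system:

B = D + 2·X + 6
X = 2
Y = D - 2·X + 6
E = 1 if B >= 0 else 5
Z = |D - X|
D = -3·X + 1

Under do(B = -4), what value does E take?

The intervention breaks the incoming arrows to B: B = D + 2·X + 6 no longer applies, and B = -4.
E = 1 if B >= 0 else 5  [with B=-4]  = 5

5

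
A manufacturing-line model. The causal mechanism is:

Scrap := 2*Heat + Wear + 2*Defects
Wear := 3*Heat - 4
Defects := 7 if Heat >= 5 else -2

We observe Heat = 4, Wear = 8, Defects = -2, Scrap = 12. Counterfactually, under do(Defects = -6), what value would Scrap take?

4

The intervention breaks the incoming arrows to Defects: Defects := 7 if Heat >= 5 else -2 no longer applies, and Defects = -6.
Wear = 3*Heat - 4  [with Heat=4]  = 8
Scrap = 2*Heat + Wear + 2*Defects  [with Heat=4, Wear=8, Defects=-6]  = 4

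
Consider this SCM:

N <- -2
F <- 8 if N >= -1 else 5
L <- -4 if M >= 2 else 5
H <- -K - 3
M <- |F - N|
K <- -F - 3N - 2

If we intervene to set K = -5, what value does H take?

2

The intervention breaks the incoming arrows to K: K <- -F - 3N - 2 no longer applies, and K = -5.
H = -K - 3  [with K=-5]  = 2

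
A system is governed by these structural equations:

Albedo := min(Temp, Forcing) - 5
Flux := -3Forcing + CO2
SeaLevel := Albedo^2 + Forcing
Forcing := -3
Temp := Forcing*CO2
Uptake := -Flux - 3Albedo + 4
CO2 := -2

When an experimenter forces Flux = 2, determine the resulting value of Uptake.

Intervening sets Flux = 2 and removes its equation (Flux := -3Forcing + CO2).
Temp = Forcing*CO2  [with Forcing=-3, CO2=-2]  = 6
Albedo = min(Temp, Forcing) - 5  [with Temp=6, Forcing=-3]  = -8
Uptake = -Flux - 3Albedo + 4  [with Flux=2, Albedo=-8]  = 26

26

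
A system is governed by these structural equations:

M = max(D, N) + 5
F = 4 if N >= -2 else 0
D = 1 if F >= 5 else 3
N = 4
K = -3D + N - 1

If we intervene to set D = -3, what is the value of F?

4

Under do(D=-3), the mechanism D = 1 if F >= 5 else 3 is discarded; D is fixed at -3.
Since F is not a descendant of the intervened variable, it is unaffected.
F = 4 if N >= -2 else 0  [with N=4]  = 4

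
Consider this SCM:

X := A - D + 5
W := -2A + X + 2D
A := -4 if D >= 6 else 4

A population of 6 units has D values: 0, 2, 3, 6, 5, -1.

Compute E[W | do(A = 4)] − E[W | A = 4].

do(A=4) breaks A's dependence on D. With A=4 fixed, W across the units is 1, 3, 4, 7, 6, 0, mean 3.5.
E[W|A=4] averages over only the 5 units with A=4 (D = 0, 2, 3, 5, -1): W = 1, 3, 4, 6, 0, mean 2.8.
Difference = 3.5 − 2.8 = 0.7.

0.7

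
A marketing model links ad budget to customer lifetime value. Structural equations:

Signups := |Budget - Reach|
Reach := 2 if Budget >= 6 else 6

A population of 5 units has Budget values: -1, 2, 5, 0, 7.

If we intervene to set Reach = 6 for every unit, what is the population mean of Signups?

3.8

The intervention sets Reach=6 in all 5 units regardless of Budget. Recomputing Signups per unit gives 7, 4, 1, 6, 1; average 3.8.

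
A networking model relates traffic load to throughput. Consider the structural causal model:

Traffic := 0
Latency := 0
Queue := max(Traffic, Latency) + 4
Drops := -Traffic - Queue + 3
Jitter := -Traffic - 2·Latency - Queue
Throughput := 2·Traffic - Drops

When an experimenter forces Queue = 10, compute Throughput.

7

The intervention breaks the incoming arrows to Queue: Queue := max(Traffic, Latency) + 4 no longer applies, and Queue = 10.
Drops = -Traffic - Queue + 3  [with Traffic=0, Queue=10]  = -7
Throughput = 2·Traffic - Drops  [with Traffic=0, Drops=-7]  = 7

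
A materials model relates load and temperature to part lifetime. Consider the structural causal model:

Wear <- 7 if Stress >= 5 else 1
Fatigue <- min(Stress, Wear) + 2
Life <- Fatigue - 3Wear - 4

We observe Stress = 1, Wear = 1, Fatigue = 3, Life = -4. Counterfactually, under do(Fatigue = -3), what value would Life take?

-10

The intervention breaks the incoming arrows to Fatigue: Fatigue <- min(Stress, Wear) + 2 no longer applies, and Fatigue = -3.
Wear = 7 if Stress >= 5 else 1  [with Stress=1]  = 1
Life = Fatigue - 3Wear - 4  [with Fatigue=-3, Wear=1]  = -10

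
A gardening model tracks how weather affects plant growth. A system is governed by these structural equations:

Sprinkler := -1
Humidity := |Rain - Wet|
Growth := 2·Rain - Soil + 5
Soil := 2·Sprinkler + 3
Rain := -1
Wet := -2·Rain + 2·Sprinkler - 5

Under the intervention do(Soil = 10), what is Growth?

do(Soil=10) replaces the equation Soil := 2·Sprinkler + 3 with the constant Soil = 10.
Growth = 2·Rain - Soil + 5  [with Rain=-1, Soil=10]  = -7

-7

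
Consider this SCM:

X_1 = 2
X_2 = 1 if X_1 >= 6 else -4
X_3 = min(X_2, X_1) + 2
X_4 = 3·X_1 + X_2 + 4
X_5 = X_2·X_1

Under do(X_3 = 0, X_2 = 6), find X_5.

12

Setting X_3 = 0, X_2 = 6 by intervention discards those variables' equations.
X_5 = X_2·X_1  [with X_2=6, X_1=2]  = 12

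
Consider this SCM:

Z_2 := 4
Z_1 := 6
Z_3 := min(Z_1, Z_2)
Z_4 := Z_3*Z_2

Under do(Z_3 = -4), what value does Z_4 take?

The intervention breaks the incoming arrows to Z_3: Z_3 := min(Z_1, Z_2) no longer applies, and Z_3 = -4.
Z_4 = Z_3*Z_2  [with Z_3=-4, Z_2=4]  = -16

-16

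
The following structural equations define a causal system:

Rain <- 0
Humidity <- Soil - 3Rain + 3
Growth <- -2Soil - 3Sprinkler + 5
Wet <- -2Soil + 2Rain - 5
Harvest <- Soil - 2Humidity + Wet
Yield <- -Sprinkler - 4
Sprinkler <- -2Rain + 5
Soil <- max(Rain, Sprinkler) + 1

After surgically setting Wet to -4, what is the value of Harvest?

-16

do(Wet=-4) replaces the equation Wet <- -2Soil + 2Rain - 5 with the constant Wet = -4.
Sprinkler = -2Rain + 5  [with Rain=0]  = 5
Soil = max(Rain, Sprinkler) + 1  [with Rain=0, Sprinkler=5]  = 6
Humidity = Soil - 3Rain + 3  [with Soil=6, Rain=0]  = 9
Harvest = Soil - 2Humidity + Wet  [with Soil=6, Humidity=9, Wet=-4]  = -16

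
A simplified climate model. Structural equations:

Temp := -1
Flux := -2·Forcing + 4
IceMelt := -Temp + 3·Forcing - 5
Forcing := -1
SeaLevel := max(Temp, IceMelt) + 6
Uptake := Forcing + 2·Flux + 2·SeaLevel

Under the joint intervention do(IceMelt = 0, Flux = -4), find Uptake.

Setting IceMelt = 0, Flux = -4 by intervention discards those variables' equations.
SeaLevel = max(Temp, IceMelt) + 6  [with Temp=-1, IceMelt=0]  = 6
Uptake = Forcing + 2·Flux + 2·SeaLevel  [with Forcing=-1, Flux=-4, SeaLevel=6]  = 3

3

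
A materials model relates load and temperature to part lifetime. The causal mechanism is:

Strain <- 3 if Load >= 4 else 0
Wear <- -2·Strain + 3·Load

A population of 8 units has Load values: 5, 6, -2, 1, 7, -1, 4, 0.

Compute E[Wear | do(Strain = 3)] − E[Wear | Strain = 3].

-9

do(Strain=3) breaks Strain's dependence on Load. With Strain=3 fixed, Wear across the units is 9, 12, -12, -3, 15, -9, 6, -6, mean 1.5.
Conditioning on Strain=3 selects the 4 unit(s) with Load ∈ {5, 6, 7, 4}. Their Wear values: 9, 12, 15, 6. Mean = 10.5.
Difference = 1.5 − 10.5 = -9.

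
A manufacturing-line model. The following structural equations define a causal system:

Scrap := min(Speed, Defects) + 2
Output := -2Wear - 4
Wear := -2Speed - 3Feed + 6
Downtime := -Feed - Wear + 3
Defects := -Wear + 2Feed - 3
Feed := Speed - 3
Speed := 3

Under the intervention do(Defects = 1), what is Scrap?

Intervening sets Defects = 1 and removes its equation (Defects := -Wear + 2Feed - 3).
Scrap = min(Speed, Defects) + 2  [with Speed=3, Defects=1]  = 3

3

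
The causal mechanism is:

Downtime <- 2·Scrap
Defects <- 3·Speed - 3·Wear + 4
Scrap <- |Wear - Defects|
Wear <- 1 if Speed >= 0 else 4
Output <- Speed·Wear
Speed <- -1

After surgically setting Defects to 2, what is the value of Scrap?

The intervention breaks the incoming arrows to Defects: Defects <- 3·Speed - 3·Wear + 4 no longer applies, and Defects = 2.
Wear = 1 if Speed >= 0 else 4  [with Speed=-1]  = 4
Scrap = |Wear - Defects|  [with Wear=4, Defects=2]  = 2

2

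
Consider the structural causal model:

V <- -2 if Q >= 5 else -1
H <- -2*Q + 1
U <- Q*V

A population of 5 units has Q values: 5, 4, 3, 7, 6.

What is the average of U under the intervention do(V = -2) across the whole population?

-10

do(V=-2) breaks V's dependence on Q. With V=-2 fixed, U across the units is -10, -8, -6, -14, -12, mean -10.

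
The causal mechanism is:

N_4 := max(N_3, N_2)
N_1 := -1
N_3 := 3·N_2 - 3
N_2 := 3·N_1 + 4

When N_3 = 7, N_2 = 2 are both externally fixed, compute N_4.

The joint intervention fixes N_3 = 7, N_2 = 2, removing each variable's own equation.
N_4 = max(N_3, N_2)  [with N_3=7, N_2=2]  = 7

7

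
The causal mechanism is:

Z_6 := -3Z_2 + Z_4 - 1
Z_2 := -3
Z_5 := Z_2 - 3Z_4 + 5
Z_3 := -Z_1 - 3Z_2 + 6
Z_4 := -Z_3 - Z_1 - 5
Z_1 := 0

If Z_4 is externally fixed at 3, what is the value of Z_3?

15

Under do(Z_4=3), the mechanism Z_4 := -Z_3 - Z_1 - 5 is discarded; Z_4 is fixed at 3.
Since Z_3 is not a descendant of the intervened variable, it is unaffected.
Z_3 = -Z_1 - 3Z_2 + 6  [with Z_1=0, Z_2=-3]  = 15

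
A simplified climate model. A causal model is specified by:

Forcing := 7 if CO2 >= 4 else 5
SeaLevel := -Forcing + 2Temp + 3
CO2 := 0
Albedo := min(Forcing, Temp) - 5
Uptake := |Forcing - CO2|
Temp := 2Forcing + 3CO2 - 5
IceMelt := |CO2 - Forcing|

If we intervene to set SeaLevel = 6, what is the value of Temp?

do(SeaLevel=6) replaces the equation SeaLevel := -Forcing + 2Temp + 3 with the constant SeaLevel = 6.
Temp is not downstream of the intervention, so its value is determined by the original equations.
Forcing = 7 if CO2 >= 4 else 5  [with CO2=0]  = 5
Temp = 2Forcing + 3CO2 - 5  [with Forcing=5, CO2=0]  = 5

5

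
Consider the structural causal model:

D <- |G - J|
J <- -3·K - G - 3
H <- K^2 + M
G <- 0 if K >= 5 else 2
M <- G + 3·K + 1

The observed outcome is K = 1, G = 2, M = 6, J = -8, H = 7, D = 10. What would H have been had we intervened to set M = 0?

1

do(M=0) replaces the equation M <- G + 3·K + 1 with the constant M = 0.
H = K^2 + M  [with K=1, M=0]  = 1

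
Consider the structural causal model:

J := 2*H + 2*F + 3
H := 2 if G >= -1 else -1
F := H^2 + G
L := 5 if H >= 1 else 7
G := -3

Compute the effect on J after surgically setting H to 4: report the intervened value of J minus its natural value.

40

do(H=4) replaces the equation H := 2 if G >= -1 else -1 with the constant H = 4.
F = H^2 + G  [with H=4, G=-3]  = 13
J = 2*H + 2*F + 3  [with H=4, F=13]  = 37
Without intervention: H = 2 if G >= -1 else -1  [with G=-3]  = -1; F = H^2 + G  [with H=-1, G=-3]  = -2; J = 2*H + 2*F + 3  [with H=-1, F=-2]  = -3.
Change = 37 − (-3) = 40.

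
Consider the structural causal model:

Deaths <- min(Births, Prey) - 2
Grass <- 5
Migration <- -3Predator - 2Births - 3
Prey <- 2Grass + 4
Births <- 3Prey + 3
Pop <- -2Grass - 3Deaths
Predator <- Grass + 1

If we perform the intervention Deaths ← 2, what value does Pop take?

-16

Under do(Deaths=2), the mechanism Deaths <- min(Births, Prey) - 2 is discarded; Deaths is fixed at 2.
Pop = -2Grass - 3Deaths  [with Grass=5, Deaths=2]  = -16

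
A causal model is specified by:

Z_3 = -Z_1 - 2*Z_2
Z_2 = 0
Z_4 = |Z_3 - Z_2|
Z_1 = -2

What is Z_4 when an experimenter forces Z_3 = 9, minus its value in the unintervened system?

The intervention breaks the incoming arrows to Z_3: Z_3 = -Z_1 - 2*Z_2 no longer applies, and Z_3 = 9.
Z_4 = |Z_3 - Z_2|  [with Z_3=9, Z_2=0]  = 9
Without intervention: Z_3 = -Z_1 - 2*Z_2  [with Z_1=-2, Z_2=0]  = 2; Z_4 = |Z_3 - Z_2|  [with Z_3=2, Z_2=0]  = 2.
Change = 9 − 2 = 7.

7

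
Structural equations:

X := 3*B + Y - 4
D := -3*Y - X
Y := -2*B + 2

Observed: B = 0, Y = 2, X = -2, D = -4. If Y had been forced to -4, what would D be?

20

Under do(Y=-4), the mechanism Y := -2*B + 2 is discarded; Y is fixed at -4.
X = 3*B + Y - 4  [with B=0, Y=-4]  = -8
D = -3*Y - X  [with Y=-4, X=-8]  = 20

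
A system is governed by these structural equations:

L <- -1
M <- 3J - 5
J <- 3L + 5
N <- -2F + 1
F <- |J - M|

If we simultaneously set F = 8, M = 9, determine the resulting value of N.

-15

The joint intervention fixes F = 8, M = 9, removing each variable's own equation.
N = -2F + 1  [with F=8]  = -15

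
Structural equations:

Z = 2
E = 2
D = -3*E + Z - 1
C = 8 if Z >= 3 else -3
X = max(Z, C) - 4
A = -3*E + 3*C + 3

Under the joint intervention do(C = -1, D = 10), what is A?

-6

The joint intervention fixes C = -1, D = 10, removing each variable's own equation.
A = -3*E + 3*C + 3  [with E=2, C=-1]  = -6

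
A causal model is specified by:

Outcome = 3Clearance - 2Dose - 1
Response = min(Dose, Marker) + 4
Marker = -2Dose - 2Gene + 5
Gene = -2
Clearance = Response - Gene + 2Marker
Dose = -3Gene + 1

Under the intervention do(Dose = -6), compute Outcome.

Under do(Dose=-6), the mechanism Dose = -3Gene + 1 is discarded; Dose is fixed at -6.
Marker = -2Dose - 2Gene + 5  [with Dose=-6, Gene=-2]  = 21
Response = min(Dose, Marker) + 4  [with Dose=-6, Marker=21]  = -2
Clearance = Response - Gene + 2Marker  [with Response=-2, Gene=-2, Marker=21]  = 42
Outcome = 3Clearance - 2Dose - 1  [with Clearance=42, Dose=-6]  = 137

137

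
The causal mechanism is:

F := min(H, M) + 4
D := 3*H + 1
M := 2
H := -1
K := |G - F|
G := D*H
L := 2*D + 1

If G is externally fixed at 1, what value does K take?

2

The intervention breaks the incoming arrows to G: G := D*H no longer applies, and G = 1.
F = min(H, M) + 4  [with H=-1, M=2]  = 3
K = |G - F|  [with G=1, F=3]  = 2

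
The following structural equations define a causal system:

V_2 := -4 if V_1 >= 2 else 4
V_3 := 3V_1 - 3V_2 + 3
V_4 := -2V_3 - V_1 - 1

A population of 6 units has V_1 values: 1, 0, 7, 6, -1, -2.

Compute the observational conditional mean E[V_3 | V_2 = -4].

34.5

E[V_3|V_2=-4] averages over only the 2 units with V_2=-4 (V_1 = 7, 6): V_3 = 36, 33, mean 34.5.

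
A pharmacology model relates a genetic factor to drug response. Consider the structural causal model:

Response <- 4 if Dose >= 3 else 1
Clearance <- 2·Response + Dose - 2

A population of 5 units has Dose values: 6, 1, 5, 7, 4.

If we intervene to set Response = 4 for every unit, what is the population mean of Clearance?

10.6

The intervention sets Response=4 in all 5 units regardless of Dose. Recomputing Clearance per unit gives 12, 7, 11, 13, 10; average 10.6.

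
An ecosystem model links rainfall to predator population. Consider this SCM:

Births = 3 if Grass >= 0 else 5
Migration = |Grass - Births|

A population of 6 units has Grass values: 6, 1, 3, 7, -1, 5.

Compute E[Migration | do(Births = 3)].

The intervention sets Births=3 in all 6 units regardless of Grass. Recomputing Migration per unit gives 3, 2, 0, 4, 4, 2; average 2.5.

2.5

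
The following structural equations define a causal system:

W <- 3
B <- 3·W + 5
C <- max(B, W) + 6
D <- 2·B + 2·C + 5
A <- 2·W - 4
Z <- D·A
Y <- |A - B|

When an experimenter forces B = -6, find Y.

Under do(B=-6), the mechanism B <- 3·W + 5 is discarded; B is fixed at -6.
A = 2·W - 4  [with W=3]  = 2
Y = |A - B|  [with A=2, B=-6]  = 8

8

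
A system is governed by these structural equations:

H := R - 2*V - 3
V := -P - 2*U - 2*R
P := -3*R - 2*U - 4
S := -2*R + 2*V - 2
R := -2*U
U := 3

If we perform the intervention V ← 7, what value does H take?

Under do(V=7), the mechanism V := -P - 2*U - 2*R is discarded; V is fixed at 7.
R = -2*U  [with U=3]  = -6
H = R - 2*V - 3  [with R=-6, V=7]  = -23

-23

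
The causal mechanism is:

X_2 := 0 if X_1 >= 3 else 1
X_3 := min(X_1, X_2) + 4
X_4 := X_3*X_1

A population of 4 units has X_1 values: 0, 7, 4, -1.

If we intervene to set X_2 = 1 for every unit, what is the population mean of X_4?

The intervention sets X_2=1 in all 4 units regardless of X_1. Recomputing X_4 per unit gives 0, 35, 20, -3; average 13.

13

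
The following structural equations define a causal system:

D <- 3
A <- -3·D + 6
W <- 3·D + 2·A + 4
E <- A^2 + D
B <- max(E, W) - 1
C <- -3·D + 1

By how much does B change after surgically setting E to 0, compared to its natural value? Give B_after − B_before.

Intervening sets E = 0 and removes its equation (E <- A^2 + D).
A = -3·D + 6  [with D=3]  = -3
W = 3·D + 2·A + 4  [with D=3, A=-3]  = 7
B = max(E, W) - 1  [with E=0, W=7]  = 6
Without intervention: A = -3·D + 6  [with D=3]  = -3; W = 3·D + 2·A + 4  [with D=3, A=-3]  = 7; E = A^2 + D  [with A=-3, D=3]  = 12; B = max(E, W) - 1  [with E=12, W=7]  = 11.
Change = 6 − 11 = -5.

-5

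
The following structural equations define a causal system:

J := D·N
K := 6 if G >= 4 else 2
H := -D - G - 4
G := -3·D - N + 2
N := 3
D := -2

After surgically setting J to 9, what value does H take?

The intervention breaks the incoming arrows to J: J := D·N no longer applies, and J = 9.
Since H is not a descendant of the intervened variable, it is unaffected.
G = -3·D - N + 2  [with D=-2, N=3]  = 5
H = -D - G - 4  [with D=-2, G=5]  = -7

-7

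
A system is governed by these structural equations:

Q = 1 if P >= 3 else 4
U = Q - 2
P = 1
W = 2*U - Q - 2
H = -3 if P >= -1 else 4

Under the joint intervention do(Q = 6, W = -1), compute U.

4

Under do(Q = 6, W = -1), each intervened variable's structural equation is replaced by its fixed value.
U = Q - 2  [with Q=6]  = 4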